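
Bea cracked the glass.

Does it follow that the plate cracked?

no

Nothing is said about any plate; only the glass is affected.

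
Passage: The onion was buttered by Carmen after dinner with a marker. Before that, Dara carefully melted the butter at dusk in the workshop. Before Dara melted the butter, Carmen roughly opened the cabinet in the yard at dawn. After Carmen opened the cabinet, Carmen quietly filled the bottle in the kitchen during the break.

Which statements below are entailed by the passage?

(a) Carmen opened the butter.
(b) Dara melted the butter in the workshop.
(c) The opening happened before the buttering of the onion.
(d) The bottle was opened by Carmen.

(a) Not entailed — Carmen opened the cabinet, not the butter; the butter belongs to the melting event.
(b) Entailed — the original entails any weakening of itself; this just drops 'carefully', 'at dusk'.
(c) Entailed — the narrative places the opening before the buttering.
(d) Not entailed — Carmen opened the cabinet, not the bottle; the bottle belongs to the filling event.

(b), (c)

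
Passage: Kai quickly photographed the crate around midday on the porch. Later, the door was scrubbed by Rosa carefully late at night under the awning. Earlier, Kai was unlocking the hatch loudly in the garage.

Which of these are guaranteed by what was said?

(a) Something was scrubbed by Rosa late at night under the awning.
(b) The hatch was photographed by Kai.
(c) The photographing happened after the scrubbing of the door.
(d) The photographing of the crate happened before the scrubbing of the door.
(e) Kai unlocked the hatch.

(a) Entailed — every conjunct here is already in the original scrubbing event.
(b) Not entailed — Kai photographed the crate, not the hatch; the hatch belongs to the unlocking event.
(c) Not entailed — the narrative places the photographing before the scrubbing, not after.
(d) Entailed — the narrative places the photographing before the scrubbing.
(e) Not entailed — 'was unlocking' is progressive on an accomplishment; it does not entail the completed 'unlocked'.

(a), (d)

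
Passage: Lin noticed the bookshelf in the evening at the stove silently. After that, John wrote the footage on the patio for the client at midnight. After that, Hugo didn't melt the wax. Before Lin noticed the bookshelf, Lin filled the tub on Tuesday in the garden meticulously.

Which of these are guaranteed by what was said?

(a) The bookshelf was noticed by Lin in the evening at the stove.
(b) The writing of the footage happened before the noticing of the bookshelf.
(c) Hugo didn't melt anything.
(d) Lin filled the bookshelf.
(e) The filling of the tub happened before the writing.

(a) Entailed — every conjunct here is already in the original noticing event.
(b) Not entailed — the narrative places the noticing before the writing, not after.
(c) Not entailed — the original only denies this specific event; Hugo may have melted something else.
(d) Not entailed — Lin filled the tub, not the bookshelf; the bookshelf belongs to the noticing event.
(e) Entailed — the narrative places the filling before the writing.

(a), (e)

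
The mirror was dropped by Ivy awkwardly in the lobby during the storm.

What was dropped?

the mirror

'the mirror' marks the patient of the dropping event.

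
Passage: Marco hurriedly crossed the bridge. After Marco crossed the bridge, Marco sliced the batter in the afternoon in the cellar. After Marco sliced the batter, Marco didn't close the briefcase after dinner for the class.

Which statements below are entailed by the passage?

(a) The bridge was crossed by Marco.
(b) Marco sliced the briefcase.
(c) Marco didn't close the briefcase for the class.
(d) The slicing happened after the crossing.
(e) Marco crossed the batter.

(a), (d)

(a) Entailed — dropping 'hurriedly' leaves a sub-description the original still satisfies.
(b) Not entailed — Marco sliced the batter, not the briefcase; the briefcase belongs to the closing event.
(c) Not entailed — dropping 'after dinner' under negation is not valid — the original leaves open that Marco closed the briefcase some other way.
(d) Entailed — the narrative places the crossing before the slicing.
(e) Not entailed — Marco crossed the bridge, not the batter; the batter belongs to the slicing event.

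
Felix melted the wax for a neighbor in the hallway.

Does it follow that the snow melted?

Nothing is said about any snow; only the wax is affected.

no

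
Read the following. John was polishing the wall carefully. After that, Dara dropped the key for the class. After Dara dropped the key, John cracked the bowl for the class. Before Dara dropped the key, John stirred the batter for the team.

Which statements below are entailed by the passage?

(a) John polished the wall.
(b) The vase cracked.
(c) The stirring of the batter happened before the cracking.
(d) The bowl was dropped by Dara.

(a), (c)

(a) Entailed — 'polish' is an activity; 'was polishing' entails that some polishing happened, so 'polished' holds.
(b) Not entailed — the bowl is what cracked, not the vase.
(c) Entailed — the narrative places the stirring before the cracking.
(d) Not entailed — Dara dropped the key, not the bowl; the bowl belongs to the cracking event.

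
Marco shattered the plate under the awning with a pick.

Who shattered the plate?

'Marco' marks the agent of the shattering event.

Marco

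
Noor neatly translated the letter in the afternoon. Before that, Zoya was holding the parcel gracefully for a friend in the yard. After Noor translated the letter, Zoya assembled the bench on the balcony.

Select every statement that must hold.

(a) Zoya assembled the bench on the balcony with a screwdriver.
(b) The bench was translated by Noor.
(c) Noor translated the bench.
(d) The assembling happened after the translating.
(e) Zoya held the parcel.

(a) Not entailed — 'with a screwdriver' adds information not in the original event.
(b) Not entailed — Noor translated the letter, not the bench; the bench belongs to the assembling event.
(c) Not entailed — Noor translated the letter, not the bench; the bench belongs to the assembling event.
(d) Entailed — the narrative places the translating before the assembling.
(e) Entailed — 'hold' is an activity; 'was holding' entails that some holding happened, so 'held' holds.

(d), (e)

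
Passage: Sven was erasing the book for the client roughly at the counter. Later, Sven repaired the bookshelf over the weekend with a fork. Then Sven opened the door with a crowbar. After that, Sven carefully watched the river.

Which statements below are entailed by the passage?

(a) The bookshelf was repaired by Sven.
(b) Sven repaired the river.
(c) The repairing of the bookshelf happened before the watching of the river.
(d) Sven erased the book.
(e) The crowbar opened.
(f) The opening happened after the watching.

(a), (c)

(a) Entailed — this follows by dropping conjuncts from the repairing event's description.
(b) Not entailed — Sven repaired the bookshelf, not the river; the river belongs to the watching event.
(c) Entailed — the narrative places the repairing before the watching.
(d) Not entailed — 'was erasing' is progressive on an accomplishment; it does not entail the completed 'erased'.
(e) Not entailed — the door is what opened, not the crowbar.
(f) Not entailed — the narrative places the opening before the watching, not after.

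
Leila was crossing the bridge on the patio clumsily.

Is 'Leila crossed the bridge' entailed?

no

'was crossing' is progressive; for an accomplishment like 'cross the bridge', it doesn't entail completion.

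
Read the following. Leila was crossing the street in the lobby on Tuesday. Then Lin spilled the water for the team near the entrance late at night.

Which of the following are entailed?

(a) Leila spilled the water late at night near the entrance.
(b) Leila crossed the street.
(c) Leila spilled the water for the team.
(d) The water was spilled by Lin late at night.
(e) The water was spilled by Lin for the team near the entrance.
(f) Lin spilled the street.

(d), (e)

(a) Not entailed — the passage has Lin spilling the water, not Leila.
(b) Not entailed — 'was crossing' is progressive on an accomplishment; it does not entail the completed 'crossed'.
(c) Not entailed — the passage has Lin spilling the water, not Leila.
(d) Entailed — the original entails any weakening of itself; this just drops 'for the team', 'near the entrance'.
(e) Entailed — every conjunct here is already in the original spilling event.
(f) Not entailed — Lin spilled the water, not the street; the street belongs to the crossing event.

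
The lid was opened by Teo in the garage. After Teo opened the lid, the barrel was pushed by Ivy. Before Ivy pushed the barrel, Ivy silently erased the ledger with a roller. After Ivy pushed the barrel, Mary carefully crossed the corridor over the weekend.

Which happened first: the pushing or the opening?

the opening

The connectives place the opening before the pushing.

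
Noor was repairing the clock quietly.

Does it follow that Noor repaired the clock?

no

'was repairing' is progressive; for an accomplishment like 'repair the clock', it doesn't entail completion.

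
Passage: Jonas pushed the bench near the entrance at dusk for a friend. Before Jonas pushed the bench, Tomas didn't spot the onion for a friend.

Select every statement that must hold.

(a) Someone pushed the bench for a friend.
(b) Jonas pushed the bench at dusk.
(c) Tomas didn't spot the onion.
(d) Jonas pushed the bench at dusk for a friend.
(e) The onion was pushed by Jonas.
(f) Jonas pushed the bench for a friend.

(a) Entailed — dropping 'near the entrance', 'at dusk' and generalizing the agent leaves a sub-description the original still satisfies.
(b) Entailed — the original entails any weakening of itself; this just drops 'for a friend', 'near the entrance'.
(c) Not entailed — dropping 'for a friend' under negation is not valid — the original leaves open that Tomas spotted the onion some other way.
(d) Entailed — this follows by dropping conjuncts from the pushing event's description.
(e) Not entailed — Jonas pushed the bench, not the onion; the onion belongs to the spotting event.
(f) Entailed — every conjunct here is already in the original pushing event.

(a), (b), (d), (f)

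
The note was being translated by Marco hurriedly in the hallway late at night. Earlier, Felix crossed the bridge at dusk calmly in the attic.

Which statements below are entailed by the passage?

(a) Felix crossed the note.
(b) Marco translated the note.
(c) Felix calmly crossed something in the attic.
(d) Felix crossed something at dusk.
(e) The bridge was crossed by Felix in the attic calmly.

(c), (d), (e)

(a) Not entailed — Felix crossed the bridge, not the note; the note belongs to the translating event.
(b) Not entailed — 'was translating' is progressive on an accomplishment; it does not entail the completed 'translated'.
(c) Entailed — the original entails any weakening of itself; this just drops 'at dusk' and generalizes the patient.
(d) Entailed — dropping 'calmly', 'in the attic' and generalizing the patient leaves a sub-description the original still satisfies.
(e) Entailed — dropping 'at dusk' leaves a sub-description the original still satisfies.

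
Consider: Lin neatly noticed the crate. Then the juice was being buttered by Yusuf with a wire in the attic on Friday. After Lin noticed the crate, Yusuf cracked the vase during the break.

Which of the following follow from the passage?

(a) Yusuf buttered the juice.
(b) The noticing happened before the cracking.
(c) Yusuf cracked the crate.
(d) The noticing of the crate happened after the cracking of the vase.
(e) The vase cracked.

(b), (e)

(a) Not entailed — 'was buttering' is progressive on an accomplishment; it does not entail the completed 'buttered'.
(b) Entailed — the narrative places the noticing before the cracking.
(c) Not entailed — Yusuf cracked the vase, not the crate; the crate belongs to the noticing event.
(d) Not entailed — the narrative places the noticing before the cracking, not after.
(e) Entailed — 'Yusuf cracked the vase' is causative; it entails the inchoative 'the vase cracked'.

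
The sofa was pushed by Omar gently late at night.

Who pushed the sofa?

'Omar' marks the agent of the pushing event.

Omar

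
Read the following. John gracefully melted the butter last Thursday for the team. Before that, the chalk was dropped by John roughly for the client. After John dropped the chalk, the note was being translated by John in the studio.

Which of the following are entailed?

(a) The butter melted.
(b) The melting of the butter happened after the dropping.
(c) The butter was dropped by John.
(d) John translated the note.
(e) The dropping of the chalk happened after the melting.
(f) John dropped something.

(a), (b), (f)

(a) Entailed — 'John melted the butter' is causative; it entails the inchoative 'the butter melted'.
(b) Entailed — the narrative places the dropping before the melting.
(c) Not entailed — John dropped the chalk, not the butter; the butter belongs to the melting event.
(d) Not entailed — 'was translating' is progressive on an accomplishment; it does not entail the completed 'translated'.
(e) Not entailed — the narrative places the dropping before the melting, not after.
(f) Entailed — this follows by dropping conjuncts from the dropping event's description.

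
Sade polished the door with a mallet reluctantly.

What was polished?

the door

'the door' marks the patient of the polishing event.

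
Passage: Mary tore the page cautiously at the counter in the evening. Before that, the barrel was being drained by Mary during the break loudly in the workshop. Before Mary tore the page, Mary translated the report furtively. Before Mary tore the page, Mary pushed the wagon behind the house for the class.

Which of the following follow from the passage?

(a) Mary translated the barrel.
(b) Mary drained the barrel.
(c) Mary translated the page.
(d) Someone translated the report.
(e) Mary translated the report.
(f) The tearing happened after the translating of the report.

(a) Not entailed — Mary translated the report, not the barrel; the barrel belongs to the draining event.
(b) Not entailed — 'was draining' is progressive on an accomplishment; it does not entail the completed 'drained'.
(c) Not entailed — Mary translated the report, not the page; the page belongs to the tearing event.
(d) Entailed — dropping 'furtively' and generalizing the agent leaves a sub-description the original still satisfies.
(e) Entailed — every conjunct here is already in the original translating event.
(f) Entailed — the narrative places the translating before the tearing.

(d), (e), (f)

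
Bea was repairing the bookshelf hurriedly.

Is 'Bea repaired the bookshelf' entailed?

no

'was repairing' is progressive; for an accomplishment like 'repair the bookshelf', it doesn't entail completion.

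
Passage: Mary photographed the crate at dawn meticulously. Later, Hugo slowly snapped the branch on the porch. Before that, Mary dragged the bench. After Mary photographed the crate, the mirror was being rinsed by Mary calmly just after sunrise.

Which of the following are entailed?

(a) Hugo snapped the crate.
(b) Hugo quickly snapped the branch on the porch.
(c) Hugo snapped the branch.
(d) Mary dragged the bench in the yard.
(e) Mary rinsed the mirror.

(a) Not entailed — Hugo snapped the branch, not the crate; the crate belongs to the photographing event.
(b) Not entailed — 'quickly' adds a manner not in (and inconsistent with) the original.
(c) Entailed — this follows by dropping conjuncts from the snapping event's description.
(d) Not entailed — 'in the yard' adds information not in the original event.
(e) Entailed — 'rinse' is an activity; 'was rinsing' entails that some rinsing happened, so 'rinsed' holds.

(c), (e)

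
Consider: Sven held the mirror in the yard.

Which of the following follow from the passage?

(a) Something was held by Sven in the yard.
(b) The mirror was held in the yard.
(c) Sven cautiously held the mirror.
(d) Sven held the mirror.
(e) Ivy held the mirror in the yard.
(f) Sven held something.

(a), (b), (d), (f)

(a) Entailed — every conjunct here is already in the original holding event.
(b) Entailed — the original entails any weakening of itself; this just generalizes the agent.
(c) Not entailed — 'cautiously' adds information not in the original event.
(d) Entailed — dropping 'in the yard' leaves a sub-description the original still satisfies.
(e) Not entailed — the passage has Sven holding the mirror, not Ivy.
(f) Entailed — this follows by dropping conjuncts from the holding event's description.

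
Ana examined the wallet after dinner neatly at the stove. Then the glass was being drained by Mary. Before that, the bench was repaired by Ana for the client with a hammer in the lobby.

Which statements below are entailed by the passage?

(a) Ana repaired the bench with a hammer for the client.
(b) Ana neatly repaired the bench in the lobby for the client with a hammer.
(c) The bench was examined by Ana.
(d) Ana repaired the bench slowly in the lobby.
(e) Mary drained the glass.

(a) Entailed — every conjunct here is already in the original repairing event.
(b) Not entailed — 'neatly' adds information not in the original event.
(c) Not entailed — Ana examined the wallet, not the bench; the bench belongs to the repairing event.
(d) Not entailed — 'slowly' adds information not in the original event.
(e) Not entailed — 'was draining' is progressive on an accomplishment; it does not entail the completed 'drained'.

(a)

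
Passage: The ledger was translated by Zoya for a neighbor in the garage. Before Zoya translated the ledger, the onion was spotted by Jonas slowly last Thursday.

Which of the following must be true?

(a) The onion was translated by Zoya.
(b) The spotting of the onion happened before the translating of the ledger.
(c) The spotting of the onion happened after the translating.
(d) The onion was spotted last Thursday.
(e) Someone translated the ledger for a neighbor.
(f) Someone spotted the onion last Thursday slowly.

(b), (d), (e), (f)

(a) Not entailed — Zoya translated the ledger, not the onion; the onion belongs to the spotting event.
(b) Entailed — the narrative places the spotting before the translating.
(c) Not entailed — the narrative places the spotting before the translating, not after.
(d) Entailed — this follows by dropping conjuncts from the spotting event's description.
(e) Entailed — dropping 'in the garage' and generalizing the agent leaves a sub-description the original still satisfies.
(f) Entailed — this follows by dropping conjuncts from the spotting event's description.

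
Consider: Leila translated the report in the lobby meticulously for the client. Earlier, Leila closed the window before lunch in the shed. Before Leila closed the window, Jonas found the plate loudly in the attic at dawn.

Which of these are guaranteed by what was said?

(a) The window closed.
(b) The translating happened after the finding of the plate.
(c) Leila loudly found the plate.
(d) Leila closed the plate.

(a) Entailed — 'Leila closed the window' is causative; it entails the inchoative 'the window closed'.
(b) Entailed — the narrative places the finding before the translating.
(c) Not entailed — the passage has Jonas finding the plate, not Leila.
(d) Not entailed — Leila closed the window, not the plate; the plate belongs to the finding event.

(a), (b)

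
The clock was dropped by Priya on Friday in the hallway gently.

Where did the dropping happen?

'in the hallway' marks the location of the dropping event.

in the hallway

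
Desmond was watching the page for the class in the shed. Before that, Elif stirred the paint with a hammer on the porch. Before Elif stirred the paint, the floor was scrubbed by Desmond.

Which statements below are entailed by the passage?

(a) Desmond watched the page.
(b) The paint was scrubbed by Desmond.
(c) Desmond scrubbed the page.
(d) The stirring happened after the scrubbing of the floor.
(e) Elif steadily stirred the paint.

(a) Entailed — 'watch' is an activity; 'was watching' entails that some watching happened, so 'watched' holds.
(b) Not entailed — Desmond scrubbed the floor, not the paint; the paint belongs to the stirring event.
(c) Not entailed — Desmond scrubbed the floor, not the page; the page belongs to the watching event.
(d) Entailed — the narrative places the scrubbing before the stirring.
(e) Not entailed — 'steadily' adds information not in the original event.

(a), (d)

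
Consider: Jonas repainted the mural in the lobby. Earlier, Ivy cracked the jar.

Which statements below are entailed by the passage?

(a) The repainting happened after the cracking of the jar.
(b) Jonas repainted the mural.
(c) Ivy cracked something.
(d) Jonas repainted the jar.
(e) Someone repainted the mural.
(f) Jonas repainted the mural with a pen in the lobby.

(a), (b), (c), (e)

(a) Entailed — the narrative places the cracking before the repainting.
(b) Entailed — dropping 'in the lobby' leaves a sub-description the original still satisfies.
(c) Entailed — this follows by dropping conjuncts from the cracking event's description.
(d) Not entailed — Jonas repainted the mural, not the jar; the jar belongs to the cracking event.
(e) Entailed — dropping 'in the lobby' and generalizing the agent leaves a sub-description the original still satisfies.
(f) Not entailed — 'with a pen' adds information not in the original event.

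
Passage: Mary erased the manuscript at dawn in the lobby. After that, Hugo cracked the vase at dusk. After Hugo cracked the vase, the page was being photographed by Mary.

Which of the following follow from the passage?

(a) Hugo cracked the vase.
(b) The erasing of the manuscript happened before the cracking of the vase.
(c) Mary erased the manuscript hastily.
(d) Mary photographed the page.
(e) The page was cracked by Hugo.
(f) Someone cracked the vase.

(a), (b), (f)

(a) Entailed — every conjunct here is already in the original cracking event.
(b) Entailed — the narrative places the erasing before the cracking.
(c) Not entailed — 'hastily' adds information not in the original event.
(d) Not entailed — 'was photographing' is progressive on an accomplishment; it does not entail the completed 'photographed'.
(e) Not entailed — Hugo cracked the vase, not the page; the page belongs to the photographing event.
(f) Entailed — dropping 'at dusk' and generalizing the agent leaves a sub-description the original still satisfies.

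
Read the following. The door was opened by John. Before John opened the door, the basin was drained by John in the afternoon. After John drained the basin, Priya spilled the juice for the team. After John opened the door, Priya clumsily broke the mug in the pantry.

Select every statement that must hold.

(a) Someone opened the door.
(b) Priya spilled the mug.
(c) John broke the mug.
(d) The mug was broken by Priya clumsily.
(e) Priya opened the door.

(a), (d)

(a) Entailed — the original entails any weakening of itself; this just generalizes the agent.
(b) Not entailed — Priya spilled the juice, not the mug; the mug belongs to the breaking event.
(c) Not entailed — the passage has Priya breaking the mug, not John.
(d) Entailed — the original entails any weakening of itself; this just drops 'in the pantry'.
(e) Not entailed — the passage has John opening the door, not Priya.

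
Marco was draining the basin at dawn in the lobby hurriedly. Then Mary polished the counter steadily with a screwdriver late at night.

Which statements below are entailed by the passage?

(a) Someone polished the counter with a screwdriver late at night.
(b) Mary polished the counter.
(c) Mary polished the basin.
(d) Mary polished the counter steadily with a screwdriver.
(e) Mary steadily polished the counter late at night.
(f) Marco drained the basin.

(a) Entailed — every conjunct here is already in the original polishing event.
(b) Entailed — the original entails any weakening of itself; this just drops 'with a screwdriver', 'late at night', 'steadily'.
(c) Not entailed — Mary polished the counter, not the basin; the basin belongs to the draining event.
(d) Entailed — every conjunct here is already in the original polishing event.
(e) Entailed — dropping 'with a screwdriver' leaves a sub-description the original still satisfies.
(f) Not entailed — 'was draining' is progressive on an accomplishment; it does not entail the completed 'drained'.

(a), (b), (d), (e)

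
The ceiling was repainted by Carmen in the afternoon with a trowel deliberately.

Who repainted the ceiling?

'Carmen' marks the agent of the repainting event.

Carmen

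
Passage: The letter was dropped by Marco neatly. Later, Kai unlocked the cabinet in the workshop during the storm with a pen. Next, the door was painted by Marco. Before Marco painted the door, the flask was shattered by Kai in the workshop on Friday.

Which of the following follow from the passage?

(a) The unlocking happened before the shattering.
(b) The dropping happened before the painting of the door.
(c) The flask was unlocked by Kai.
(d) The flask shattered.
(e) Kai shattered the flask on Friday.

(a) Not entailed — the narrative doesn't order the unlocking relative to the shattering.
(b) Entailed — the narrative places the dropping before the painting.
(c) Not entailed — Kai unlocked the cabinet, not the flask; the flask belongs to the shattering event.
(d) Entailed — 'Kai shattered the flask' is causative; it entails the inchoative 'the flask shattered'.
(e) Entailed — this follows by dropping conjuncts from the shattering event's description.

(b), (d), (e)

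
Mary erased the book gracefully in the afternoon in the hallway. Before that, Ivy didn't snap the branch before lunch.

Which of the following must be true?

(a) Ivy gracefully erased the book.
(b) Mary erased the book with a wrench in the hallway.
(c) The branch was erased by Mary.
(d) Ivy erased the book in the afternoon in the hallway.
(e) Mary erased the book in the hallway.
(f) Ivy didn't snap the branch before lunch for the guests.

(e), (f)

(a) Not entailed — the passage has Mary erasing the book, not Ivy.
(b) Not entailed — 'with a wrench' adds information not in the original event.
(c) Not entailed — Mary erased the book, not the branch; the branch belongs to the snapping event.
(d) Not entailed — the passage has Mary erasing the book, not Ivy.
(e) Entailed — dropping 'in the afternoon', 'gracefully' leaves a sub-description the original still satisfies.
(f) Entailed — under negation, adding a further restriction is entailed: if no such snapping event occurred, none occurred for the guests either.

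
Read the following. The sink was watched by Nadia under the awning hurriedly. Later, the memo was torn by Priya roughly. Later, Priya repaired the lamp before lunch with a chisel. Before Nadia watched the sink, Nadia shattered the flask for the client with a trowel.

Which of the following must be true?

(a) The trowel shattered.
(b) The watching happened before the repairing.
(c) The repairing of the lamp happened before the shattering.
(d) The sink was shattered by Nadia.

(a) Not entailed — the flask is what shattered, not the trowel.
(b) Entailed — the narrative places the watching before the repairing.
(c) Not entailed — the narrative places the shattering before the repairing, not after.
(d) Not entailed — Nadia shattered the flask, not the sink; the sink belongs to the watching event.

(b)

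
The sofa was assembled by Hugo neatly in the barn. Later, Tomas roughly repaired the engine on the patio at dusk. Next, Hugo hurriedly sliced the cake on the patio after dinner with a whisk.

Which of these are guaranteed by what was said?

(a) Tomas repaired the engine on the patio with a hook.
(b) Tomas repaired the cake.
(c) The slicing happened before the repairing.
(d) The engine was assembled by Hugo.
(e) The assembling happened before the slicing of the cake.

(a) Not entailed — 'with a hook' adds information not in the original event.
(b) Not entailed — Tomas repaired the engine, not the cake; the cake belongs to the slicing event.
(c) Not entailed — the narrative places the repairing before the slicing, not after.
(d) Not entailed — Hugo assembled the sofa, not the engine; the engine belongs to the repairing event.
(e) Entailed — the narrative places the assembling before the slicing.

(e)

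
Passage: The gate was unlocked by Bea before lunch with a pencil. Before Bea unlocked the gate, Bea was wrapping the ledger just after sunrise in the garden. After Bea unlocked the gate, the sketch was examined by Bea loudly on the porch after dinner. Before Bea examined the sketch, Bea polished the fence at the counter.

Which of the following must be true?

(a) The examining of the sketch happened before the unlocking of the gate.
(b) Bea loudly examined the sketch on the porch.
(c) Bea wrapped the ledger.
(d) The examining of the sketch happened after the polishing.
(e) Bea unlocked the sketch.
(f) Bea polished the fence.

(b), (d), (f)

(a) Not entailed — the narrative places the unlocking before the examining, not after.
(b) Entailed — the original entails any weakening of itself; this just drops 'after dinner'.
(c) Not entailed — 'was wrapping' is progressive on an accomplishment; it does not entail the completed 'wrapped'.
(d) Entailed — the narrative places the polishing before the examining.
(e) Not entailed — Bea unlocked the gate, not the sketch; the sketch belongs to the examining event.
(f) Entailed — every conjunct here is already in the original polishing event.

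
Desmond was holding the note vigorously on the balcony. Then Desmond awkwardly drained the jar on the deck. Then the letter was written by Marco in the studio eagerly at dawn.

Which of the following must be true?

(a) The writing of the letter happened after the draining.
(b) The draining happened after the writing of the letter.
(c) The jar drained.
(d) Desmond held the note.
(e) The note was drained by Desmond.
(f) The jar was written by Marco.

(a), (c), (d)

(a) Entailed — the narrative places the draining before the writing.
(b) Not entailed — the narrative places the draining before the writing, not after.
(c) Entailed — 'Desmond drained the jar' is causative; it entails the inchoative 'the jar drained'.
(d) Entailed — 'hold' is an activity; 'was holding' entails that some holding happened, so 'held' holds.
(e) Not entailed — Desmond drained the jar, not the note; the note belongs to the holding event.
(f) Not entailed — Marco wrote the letter, not the jar; the jar belongs to the draining event.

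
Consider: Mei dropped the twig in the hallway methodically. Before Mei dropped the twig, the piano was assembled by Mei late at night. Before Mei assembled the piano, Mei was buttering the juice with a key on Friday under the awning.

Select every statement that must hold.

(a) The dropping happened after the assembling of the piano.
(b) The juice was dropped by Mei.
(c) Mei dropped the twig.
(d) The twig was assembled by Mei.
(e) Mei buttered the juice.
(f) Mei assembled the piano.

(a) Entailed — the narrative places the assembling before the dropping.
(b) Not entailed — Mei dropped the twig, not the juice; the juice belongs to the buttering event.
(c) Entailed — every conjunct here is already in the original dropping event.
(d) Not entailed — Mei assembled the piano, not the twig; the twig belongs to the dropping event.
(e) Not entailed — 'was buttering' is progressive on an accomplishment; it does not entail the completed 'buttered'.
(f) Entailed — the original entails any weakening of itself; this just drops 'late at night'.

(a), (c), (f)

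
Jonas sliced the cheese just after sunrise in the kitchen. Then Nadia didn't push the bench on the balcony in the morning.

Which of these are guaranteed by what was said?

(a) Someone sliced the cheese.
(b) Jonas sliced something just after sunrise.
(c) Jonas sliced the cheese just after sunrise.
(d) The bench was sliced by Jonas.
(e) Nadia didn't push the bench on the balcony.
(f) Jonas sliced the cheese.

(a), (b), (c), (f)

(a) Entailed — this follows by dropping conjuncts from the slicing event's description.
(b) Entailed — this follows by dropping conjuncts from the slicing event's description.
(c) Entailed — the original entails any weakening of itself; this just drops 'in the kitchen'.
(d) Not entailed — Jonas sliced the cheese, not the bench; the bench belongs to the pushing event.
(e) Not entailed — dropping 'in the morning' under negation is not valid — the original leaves open that Nadia pushed the bench some other way.
(f) Entailed — this follows by dropping conjuncts from the slicing event's description.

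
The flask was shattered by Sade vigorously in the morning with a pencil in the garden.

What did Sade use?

'with a pencil' marks the instrument of the shattering event.

a pencil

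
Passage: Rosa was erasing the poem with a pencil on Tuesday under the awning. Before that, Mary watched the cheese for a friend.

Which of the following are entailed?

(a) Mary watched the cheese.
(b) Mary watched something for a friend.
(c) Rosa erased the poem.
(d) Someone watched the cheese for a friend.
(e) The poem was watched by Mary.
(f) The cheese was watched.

(a) Entailed — this follows by dropping conjuncts from the watching event's description.
(b) Entailed — every conjunct here is already in the original watching event.
(c) Not entailed — 'was erasing' is progressive on an accomplishment; it does not entail the completed 'erased'.
(d) Entailed — every conjunct here is already in the original watching event.
(e) Not entailed — Mary watched the cheese, not the poem; the poem belongs to the erasing event.
(f) Entailed — this follows by dropping conjuncts from the watching event's description.

(a), (b), (d), (f)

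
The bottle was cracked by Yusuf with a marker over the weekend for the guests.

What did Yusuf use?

'with a marker' marks the instrument of the cracking event.

a marker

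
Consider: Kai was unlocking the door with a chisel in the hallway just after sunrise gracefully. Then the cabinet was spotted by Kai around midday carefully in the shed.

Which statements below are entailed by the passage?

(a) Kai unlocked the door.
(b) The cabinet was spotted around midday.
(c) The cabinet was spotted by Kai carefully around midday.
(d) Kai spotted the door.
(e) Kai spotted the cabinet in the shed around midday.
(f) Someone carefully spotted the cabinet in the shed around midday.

(b), (c), (e), (f)

(a) Not entailed — 'was unlocking' is progressive on an accomplishment; it does not entail the completed 'unlocked'.
(b) Entailed — dropping 'carefully', 'in the shed' and generalizing the agent leaves a sub-description the original still satisfies.
(c) Entailed — dropping 'in the shed' leaves a sub-description the original still satisfies.
(d) Not entailed — Kai spotted the cabinet, not the door; the door belongs to the unlocking event.
(e) Entailed — every conjunct here is already in the original spotting event.
(f) Entailed — this follows by dropping conjuncts from the spotting event's description.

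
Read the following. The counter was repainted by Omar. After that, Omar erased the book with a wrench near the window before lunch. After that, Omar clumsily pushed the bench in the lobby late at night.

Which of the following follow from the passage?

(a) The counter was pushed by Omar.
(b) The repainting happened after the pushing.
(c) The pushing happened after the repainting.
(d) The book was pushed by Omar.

(c)

(a) Not entailed — Omar pushed the bench, not the counter; the counter belongs to the repainting event.
(b) Not entailed — the narrative places the repainting before the pushing, not after.
(c) Entailed — the narrative places the repainting before the pushing.
(d) Not entailed — Omar pushed the bench, not the book; the book belongs to the erasing event.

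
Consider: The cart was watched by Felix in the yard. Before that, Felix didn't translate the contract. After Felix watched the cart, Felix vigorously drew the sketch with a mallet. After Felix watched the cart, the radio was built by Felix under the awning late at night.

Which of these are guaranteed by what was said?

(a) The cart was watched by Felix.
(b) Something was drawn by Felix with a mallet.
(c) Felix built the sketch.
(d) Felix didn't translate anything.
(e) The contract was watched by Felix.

(a), (b)

(a) Entailed — the original entails any weakening of itself; this just drops 'in the yard'.
(b) Entailed — this follows by dropping conjuncts from the drawing event's description.
(c) Not entailed — Felix built the radio, not the sketch; the sketch belongs to the drawing event.
(d) Not entailed — the original only denies this specific event; Felix may have translated something else.
(e) Not entailed — Felix watched the cart, not the contract; the contract belongs to the translating event.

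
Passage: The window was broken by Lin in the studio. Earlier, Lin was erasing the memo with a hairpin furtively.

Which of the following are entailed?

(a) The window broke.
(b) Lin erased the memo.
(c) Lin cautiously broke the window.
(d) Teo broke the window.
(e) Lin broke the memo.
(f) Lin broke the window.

(a), (f)

(a) Entailed — 'Lin broke the window' is causative; it entails the inchoative 'the window broke'.
(b) Not entailed — 'was erasing' is progressive on an accomplishment; it does not entail the completed 'erased'.
(c) Not entailed — 'cautiously' adds information not in the original event.
(d) Not entailed — the passage has Lin breaking the window, not Teo.
(e) Not entailed — Lin broke the window, not the memo; the memo belongs to the erasing event.
(f) Entailed — dropping 'in the studio' leaves a sub-description the original still satisfies.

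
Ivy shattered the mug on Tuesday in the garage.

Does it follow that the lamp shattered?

no

Nothing is said about any lamp; only the mug is affected.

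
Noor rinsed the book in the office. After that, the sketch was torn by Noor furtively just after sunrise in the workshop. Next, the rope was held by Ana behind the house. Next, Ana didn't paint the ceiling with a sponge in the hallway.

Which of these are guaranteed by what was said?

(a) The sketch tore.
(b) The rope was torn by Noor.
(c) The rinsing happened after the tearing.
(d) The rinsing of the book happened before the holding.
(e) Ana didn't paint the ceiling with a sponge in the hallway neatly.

(a) Entailed — 'Noor tore the sketch' is causative; it entails the inchoative 'the sketch tore'.
(b) Not entailed — Noor tore the sketch, not the rope; the rope belongs to the holding event.
(c) Not entailed — the narrative places the rinsing before the tearing, not after.
(d) Entailed — the narrative places the rinsing before the holding.
(e) Entailed — under negation, adding a further restriction is entailed: if no such painting event occurred, none occurred neatly either.

(a), (d), (e)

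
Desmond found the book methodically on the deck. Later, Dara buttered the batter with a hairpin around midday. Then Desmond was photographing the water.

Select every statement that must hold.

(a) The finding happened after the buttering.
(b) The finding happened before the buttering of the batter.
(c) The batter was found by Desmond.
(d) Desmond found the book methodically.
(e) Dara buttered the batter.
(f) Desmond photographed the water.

(a) Not entailed — the narrative places the finding before the buttering, not after.
(b) Entailed — the narrative places the finding before the buttering.
(c) Not entailed — Desmond found the book, not the batter; the batter belongs to the buttering event.
(d) Entailed — the original entails any weakening of itself; this just drops 'on the deck'.
(e) Entailed — every conjunct here is already in the original buttering event.
(f) Not entailed — 'was photographing' is progressive on an accomplishment; it does not entail the completed 'photographed'.

(b), (d), (e)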